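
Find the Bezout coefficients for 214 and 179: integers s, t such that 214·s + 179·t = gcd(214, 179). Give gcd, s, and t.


Euclidean algorithm on (214, 179) — divide until remainder is 0:
  214 = 1 · 179 + 35
  179 = 5 · 35 + 4
  35 = 8 · 4 + 3
  4 = 1 · 3 + 1
  3 = 3 · 1 + 0
gcd(214, 179) = 1.
Track Bezout coefficients alongside the remainders: start with r₀ = 214 = a·1 + b·0 (s = 1, t = 0) and r₁ = 179 = a·0 + b·1 (s = 0, t = 1); each new remainder r_{k+1} = r_{k-1} − q_k·r_k inherits s_{k+1} = s_{k-1} − q_k·s_k, t_{k+1} = t_{k-1} − q_k·t_k, so r_k = a·s_k + b·t_k at every step:
  q = 1: r = 35, s = 1 − 1·0 = 1, t = 0 − 1·1 = -1  (check: 214·1 + 179·(-1) = 35)
  q = 5: r = 4, s = 0 − 5·1 = -5, t = 1 − 5·(-1) = 6  (check: 214·(-5) + 179·6 = 4)
  q = 8: r = 3, s = 1 − 8·(-5) = 41, t = -1 − 8·6 = -49  (check: 214·41 + 179·(-49) = 3)
  q = 1: r = 1, s = -5 − 1·41 = -46, t = 6 − 1·(-49) = 55  (check: 214·(-46) + 179·55 = 1)
The row with r = 1 (the gcd) gives the Bezout coefficients s = -46, t = 55.
Result: 214 · (-46) + 179 · (55) = 1.

gcd(214, 179) = 1; s = -46, t = 55 (check: 214·(-46) + 179·55 = 1).


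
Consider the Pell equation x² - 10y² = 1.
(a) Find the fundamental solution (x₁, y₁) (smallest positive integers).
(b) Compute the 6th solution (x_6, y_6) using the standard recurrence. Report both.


Step 1: Find the fundamental solution (x₁, y₁) of x² - 10y² = 1.
  Expand √10 as a continued fraction. a₀ = ⌊√10⌋ = 3; iterate m_{k+1} = d_k·a_k − m_k, d_{k+1} = (10 − m_{k+1}²)/d_k, a_{k+1} = ⌊(a₀ + m_{k+1})/d_{k+1}⌋ (starting m₀ = 0, d₀ = 1), with convergents p_k = a_k·p_{k-1} + p_{k-2}, q_k = a_k·q_{k-1} + q_{k-2} (p₋₁ = 1, q₋₁ = 0):
  k = 0: a₀ = 3; p₀/q₀ = 3/1; p₀² − 10·q₀² = 9 − 10 = -1.
  k = 1: m = 3, d = 1, a = ⌊(3 + 3)/1⌋ = 6; p/q = (6·3 + 1)/(6·1 + 0) = 19/6; p² − 10·q² = 361 − 360 = 1.
  The first convergent with p² − 10·q² = 1 gives the fundamental solution (x₁, y₁) = (19, 6).
Step 2: Apply the recurrence (x_{n+1}, y_{n+1}) = (x₁x_n + 10y₁y_n, x₁y_n + y₁x_n) repeatedly.
  From (x_1, y_1) = (19, 6): x_2 = 19·19 + 10·6·6 = 721; y_2 = 19·6 + 6·19 = 228.
  From (x_2, y_2) = (721, 228): x_3 = 19·721 + 10·6·228 = 27379; y_3 = 19·228 + 6·721 = 8658.
  From (x_3, y_3) = (27379, 8658): x_4 = 19·27379 + 10·6·8658 = 1039681; y_4 = 19·8658 + 6·27379 = 328776.
  From (x_4, y_4) = (1039681, 328776): x_5 = 19·1039681 + 10·6·328776 = 39480499; y_5 = 19·328776 + 6·1039681 = 12484830.
  From (x_5, y_5) = (39480499, 12484830): x_6 = 19·39480499 + 10·6·12484830 = 1499219281; y_6 = 19·12484830 + 6·39480499 = 474094764.
Step 3: Verify x_6² - 10·y_6² = 2247658452522156961 - 2247658452522156960 = 1 (should be 1). ✓

(x_1, y_1) = (19, 6); (x_6, y_6) = (1499219281, 474094764).


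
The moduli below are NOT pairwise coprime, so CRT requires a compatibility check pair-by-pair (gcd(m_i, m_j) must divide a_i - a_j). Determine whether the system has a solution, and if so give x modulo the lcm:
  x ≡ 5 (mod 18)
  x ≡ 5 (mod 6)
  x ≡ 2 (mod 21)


Moduli 18, 6, 21 are not pairwise coprime, so CRT works modulo lcm(m_i) when all pairwise compatibility conditions hold.
Pairwise compatibility: gcd(m_i, m_j) must divide a_i - a_j for every pair.
Merge one congruence at a time:
  Start: x ≡ 5 (mod 18).
  Combine with x ≡ 5 (mod 6): gcd(18, 6) = 6; 5 - 5 = 0, which IS divisible by 6, so compatible.
    Write x = 5 + 18·t and substitute into x ≡ 5 (mod 6): 18·t ≡ 5 − 5 = 0 (mod 6).
    Divide the congruence (and modulus) by g = 6: 3·t ≡ 0 (mod 1).
    Modulo 1 every t works; take t = 0.
    Then x = 5 + 18·0 = 5, valid modulo lcm(18, 6) = 18: x ≡ 5 (mod 18).
  Combine with x ≡ 2 (mod 21): gcd(18, 21) = 3; 2 - 5 = -3, which IS divisible by 3, so compatible.
    Write x = 5 + 18·t and substitute into x ≡ 2 (mod 21): 18·t ≡ 2 − 5 = -3 (mod 21).
    Divide the congruence (and modulus) by g = 3: 6·t ≡ -1 (mod 7).
    Reduce coefficients mod 7: 6·t ≡ 6 (mod 7).
    The inverse of 6 mod 7 is 6 (since 6·6 = 36 = 5·7 + 1), so t ≡ 6·6 = 36 ≡ 1 (mod 7).
    Then x = 5 + 18·1 = 23, valid modulo lcm(18, 21) = 126: x ≡ 23 (mod 126).
Verify: 23 mod 18 = 5, 23 mod 6 = 5, 23 mod 21 = 2.

x ≡ 23 (mod 126).


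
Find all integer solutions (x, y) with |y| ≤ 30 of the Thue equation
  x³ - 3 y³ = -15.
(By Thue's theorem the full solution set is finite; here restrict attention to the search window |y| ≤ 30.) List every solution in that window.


The equation is x³ - 3y³ = -15. For fixed y, x³ = 3·y³ − 15, so a solution requires the RHS to be a perfect cube.
Strategy: iterate y from -30 to 30, compute RHS = 3·y³ − 15, and check whether it is a (positive or negative) perfect cube.
Check small values of y:
  y = 0: RHS = -15 is not a perfect cube.
  y = 1: RHS = -12 is not a perfect cube.
  y = -1: RHS = -18 is not a perfect cube.
  y = 2: RHS = 9 is not a perfect cube.
  y = -2: RHS = -39 is not a perfect cube.
  y = 3: RHS = 66 is not a perfect cube.
  y = -3: RHS = -96 is not a perfect cube.
Continuing the search up to |y| = 30 finds no solutions either.
No (x, y) in the scanned range satisfies the equation.

No integer solutions with |y| ≤ 30.


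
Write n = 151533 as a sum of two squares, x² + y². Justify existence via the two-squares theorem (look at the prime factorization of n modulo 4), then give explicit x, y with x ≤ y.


Step 1: Factor n = 151533 = 3^2 · 113 · 149.
Step 2: Check the mod-4 condition on each prime factor: 3 ≡ 3 (mod 4), exponent 2 (must be even); 113 ≡ 1 (mod 4), exponent 1; 149 ≡ 1 (mod 4), exponent 1.
All primes ≡ 3 (mod 4) appear to even exponent (or don't appear), so by the two-squares theorem n IS expressible as a sum of two squares.
Step 3: Build a representation. Group n = k² · m with k = 3 and m = 113 · 149 = 16837 (a product of primes ≡ 1 (mod 4)); a representation of m scales to one of n via (k·x)² + (k·y)² = k²(x² + y²). Each prime p ≡ 1 (mod 4) is itself a sum of two squares; find a² by testing p − a² for a perfect square:
  113: 113 − 1² = 112, 113 − 2² = 109, 113 − 3² = 104, 113 − 4² = 97, 113 − 5² = 88, 113 − 6² = 77, 113 − 7² = 64 = 8² ⇒ 113 = 7² + 8².
  149: 149 − 1² = 148, 149 − 2² = 145, 149 − 3² = 140, 149 − 4² = 133, 149 − 5² = 124, 149 − 6² = 113, 149 − 7² = 100 = 10² ⇒ 149 = 7² + 10².
  Combine using the Brahmagupta–Fibonacci identity (a² + b²)(c² + d²) = (ac − bd)² + (ad + bc)² = (ac + bd)² + (ad − bc)²:
  113 · 149 = 16837: from (7² + 8²)(7² + 10²), take (7·7 − 8·10, 7·10 + 8·7) = (49 − 80, 70 + 56) = (-31, 126); dropping signs (only squares matter) gives (31, 126); check 31² + 126² = 961 + 15876 = 16837 ✓.
  Scale by k = 3: (3·31, 3·126) = (93, 378).
Step 4: Order so x ≤ y and verify: 93² + 378² = 8649 + 142884 = 151533 = n. ✓

n = 151533 = 93² + 378² (one valid representation with x ≤ y).


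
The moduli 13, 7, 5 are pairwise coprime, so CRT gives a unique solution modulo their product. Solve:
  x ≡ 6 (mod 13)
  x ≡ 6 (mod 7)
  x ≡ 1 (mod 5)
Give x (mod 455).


Moduli 13, 7, 5 are pairwise coprime; by CRT there is a unique solution modulo M = 13 · 7 · 5 = 455.
Solve pairwise, accumulating the modulus:
  Start with x ≡ 6 (mod 13).
  Combine with x ≡ 6 (mod 7): since gcd(13, 7) = 1, we get a unique residue mod 91.
    Write x = 6 + 13·t and substitute into x ≡ 6 (mod 7): 13·t ≡ 6 − 6 = 0 (mod 7).
    Reduce coefficients mod 7: 6·t ≡ 0 (mod 7).
    The inverse of 6 mod 7 is 6 (since 6·6 = 36 = 5·7 + 1), so t ≡ 6·0 = 0 ≡ 0 (mod 7).
    Then x = 6 + 13·0 = 6, valid modulo lcm(13, 7) = 91: x ≡ 6 (mod 91).
  Combine with x ≡ 1 (mod 5): since gcd(91, 5) = 1, we get a unique residue mod 455.
    Write x = 6 + 91·t and substitute into x ≡ 1 (mod 5): 91·t ≡ 1 − 6 = -5 (mod 5).
    Reduce coefficients mod 5: 1·t ≡ 0 (mod 5).
    So t ≡ 0 (mod 5).
    Then x = 6 + 91·0 = 6, valid modulo lcm(91, 5) = 455: x ≡ 6 (mod 455).
Verify: 6 mod 13 = 6 ✓, 6 mod 7 = 6 ✓, 6 mod 5 = 1 ✓.

x ≡ 6 (mod 455).


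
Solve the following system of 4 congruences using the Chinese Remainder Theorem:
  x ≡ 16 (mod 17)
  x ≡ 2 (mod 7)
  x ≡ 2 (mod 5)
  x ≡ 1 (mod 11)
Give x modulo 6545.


Product of moduli M = 17 · 7 · 5 · 11 = 6545.
Merge one congruence at a time:
  Start: x ≡ 16 (mod 17).
  Combine with x ≡ 2 (mod 7); new modulus lcm = 119.
    Write x = 16 + 17·t and substitute into x ≡ 2 (mod 7): 17·t ≡ 2 − 16 = -14 (mod 7).
    Reduce coefficients mod 7: 3·t ≡ 0 (mod 7).
    The inverse of 3 mod 7 is 5 (since 3·5 = 15 = 2·7 + 1), so t ≡ 5·0 = 0 ≡ 0 (mod 7).
    Then x = 16 + 17·0 = 16, valid modulo lcm(17, 7) = 119: x ≡ 16 (mod 119).
  Combine with x ≡ 2 (mod 5); new modulus lcm = 595.
    Write x = 16 + 119·t and substitute into x ≡ 2 (mod 5): 119·t ≡ 2 − 16 = -14 (mod 5).
    Reduce coefficients mod 5: 4·t ≡ 1 (mod 5).
    The inverse of 4 mod 5 is 4 (since 4·4 = 16 = 3·5 + 1), so t ≡ 4·1 = 4 ≡ 4 (mod 5).
    Then x = 16 + 119·4 = 492, valid modulo lcm(119, 5) = 595: x ≡ 492 (mod 595).
  Combine with x ≡ 1 (mod 11); new modulus lcm = 6545.
    Write x = 492 + 595·t and substitute into x ≡ 1 (mod 11): 595·t ≡ 1 − 492 = -491 (mod 11).
    Reduce coefficients mod 11: 1·t ≡ 4 (mod 11).
    So t ≡ 4 (mod 11).
    Then x = 492 + 595·4 = 2872, valid modulo lcm(595, 11) = 6545: x ≡ 2872 (mod 6545).
Verify against each original: 2872 mod 17 = 16, 2872 mod 7 = 2, 2872 mod 5 = 2, 2872 mod 11 = 1.

x ≡ 2872 (mod 6545).


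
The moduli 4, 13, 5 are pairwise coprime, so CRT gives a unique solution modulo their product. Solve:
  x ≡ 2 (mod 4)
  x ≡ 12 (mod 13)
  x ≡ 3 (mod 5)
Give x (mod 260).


Moduli 4, 13, 5 are pairwise coprime; by CRT there is a unique solution modulo M = 4 · 13 · 5 = 260.
Solve pairwise, accumulating the modulus:
  Start with x ≡ 2 (mod 4).
  Combine with x ≡ 12 (mod 13): since gcd(4, 13) = 1, we get a unique residue mod 52.
    Write x = 2 + 4·t and substitute into x ≡ 12 (mod 13): 4·t ≡ 12 − 2 = 10 (mod 13).
    The inverse of 4 mod 13 is 10 (since 4·10 = 40 = 3·13 + 1), so t ≡ 10·10 = 100 ≡ 9 (mod 13).
    Then x = 2 + 4·9 = 38, valid modulo lcm(4, 13) = 52: x ≡ 38 (mod 52).
  Combine with x ≡ 3 (mod 5): since gcd(52, 5) = 1, we get a unique residue mod 260.
    Write x = 38 + 52·t and substitute into x ≡ 3 (mod 5): 52·t ≡ 3 − 38 = -35 (mod 5).
    Reduce coefficients mod 5: 2·t ≡ 0 (mod 5).
    The inverse of 2 mod 5 is 3 (since 2·3 = 6 = 1·5 + 1), so t ≡ 3·0 = 0 ≡ 0 (mod 5).
    Then x = 38 + 52·0 = 38, valid modulo lcm(52, 5) = 260: x ≡ 38 (mod 260).
Verify: 38 mod 4 = 2 ✓, 38 mod 13 = 12 ✓, 38 mod 5 = 3 ✓.

x ≡ 38 (mod 260).


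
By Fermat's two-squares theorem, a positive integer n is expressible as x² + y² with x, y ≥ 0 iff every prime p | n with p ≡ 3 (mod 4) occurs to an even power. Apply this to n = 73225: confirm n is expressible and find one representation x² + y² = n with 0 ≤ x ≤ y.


Step 1: Factor n = 73225 = 5^2 · 29 · 101.
Step 2: Check the mod-4 condition on each prime factor: 5 ≡ 1 (mod 4), exponent 2; 29 ≡ 1 (mod 4), exponent 1; 101 ≡ 1 (mod 4), exponent 1.
All primes ≡ 3 (mod 4) appear to even exponent (or don't appear), so by the two-squares theorem n IS expressible as a sum of two squares.
Step 3: Build a representation. Group n = k² · m with k = 5 and m = 29 · 101 = 2929 (a product of primes ≡ 1 (mod 4)); a representation of m scales to one of n via (k·x)² + (k·y)² = k²(x² + y²). Each prime p ≡ 1 (mod 4) is itself a sum of two squares; find a² by testing p − a² for a perfect square:
  29: 29 − 1² = 28, 29 − 2² = 25 = 5² ⇒ 29 = 2² + 5².
  101: 101 − 1² = 100 = 10² ⇒ 101 = 1² + 10².
  Combine using the Brahmagupta–Fibonacci identity (a² + b²)(c² + d²) = (ac − bd)² + (ad + bc)² = (ac + bd)² + (ad − bc)²:
  29 · 101 = 2929: from (2² + 5²)(1² + 10²), take (2·1 − 5·10, 2·10 + 5·1) = (2 − 50, 20 + 5) = (-48, 25); dropping signs (only squares matter) gives (48, 25); check 48² + 25² = 2304 + 625 = 2929 ✓.
  Scale by k = 5: (5·48, 5·25) = (240, 125).
Step 4: Order so x ≤ y and verify: 125² + 240² = 15625 + 57600 = 73225 = n. ✓

n = 73225 = 125² + 240² (one valid representation with x ≤ y).


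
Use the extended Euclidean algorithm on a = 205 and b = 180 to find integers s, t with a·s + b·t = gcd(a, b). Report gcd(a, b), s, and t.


Euclidean algorithm on (205, 180) — divide until remainder is 0:
  205 = 1 · 180 + 25
  180 = 7 · 25 + 5
  25 = 5 · 5 + 0
gcd(205, 180) = 5.
Track Bezout coefficients alongside the remainders: start with r₀ = 205 = a·1 + b·0 (s = 1, t = 0) and r₁ = 180 = a·0 + b·1 (s = 0, t = 1); each new remainder r_{k+1} = r_{k-1} − q_k·r_k inherits s_{k+1} = s_{k-1} − q_k·s_k, t_{k+1} = t_{k-1} − q_k·t_k, so r_k = a·s_k + b·t_k at every step:
  q = 1: r = 25, s = 1 − 1·0 = 1, t = 0 − 1·1 = -1  (check: 205·1 + 180·(-1) = 25)
  q = 7: r = 5, s = 0 − 7·1 = -7, t = 1 − 7·(-1) = 8  (check: 205·(-7) + 180·8 = 5)
The row with r = 5 (the gcd) gives the Bezout coefficients s = -7, t = 8.
Result: 205 · (-7) + 180 · (8) = 5.

gcd(205, 180) = 5; s = -7, t = 8 (check: 205·(-7) + 180·8 = 5).


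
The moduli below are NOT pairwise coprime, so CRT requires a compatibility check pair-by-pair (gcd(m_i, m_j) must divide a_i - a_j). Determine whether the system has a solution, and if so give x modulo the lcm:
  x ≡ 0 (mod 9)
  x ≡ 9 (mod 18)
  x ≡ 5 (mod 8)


Moduli 9, 18, 8 are not pairwise coprime, so CRT works modulo lcm(m_i) when all pairwise compatibility conditions hold.
Pairwise compatibility: gcd(m_i, m_j) must divide a_i - a_j for every pair.
Merge one congruence at a time:
  Start: x ≡ 0 (mod 9).
  Combine with x ≡ 9 (mod 18): gcd(9, 18) = 9; 9 - 0 = 9, which IS divisible by 9, so compatible.
    Write x = 0 + 9·t and substitute into x ≡ 9 (mod 18): 9·t ≡ 9 − 0 = 9 (mod 18).
    Divide the congruence (and modulus) by g = 9: 1·t ≡ 1 (mod 2).
    So t ≡ 1 (mod 2).
    Then x = 0 + 9·1 = 9, valid modulo lcm(9, 18) = 18: x ≡ 9 (mod 18).
  Combine with x ≡ 5 (mod 8): gcd(18, 8) = 2; 5 - 9 = -4, which IS divisible by 2, so compatible.
    Write x = 9 + 18·t and substitute into x ≡ 5 (mod 8): 18·t ≡ 5 − 9 = -4 (mod 8).
    Divide the congruence (and modulus) by g = 2: 9·t ≡ -2 (mod 4).
    Reduce coefficients mod 4: 1·t ≡ 2 (mod 4).
    So t ≡ 2 (mod 4).
    Then x = 9 + 18·2 = 45, valid modulo lcm(18, 8) = 72: x ≡ 45 (mod 72).
Verify: 45 mod 9 = 0, 45 mod 18 = 9, 45 mod 8 = 5.

x ≡ 45 (mod 72).


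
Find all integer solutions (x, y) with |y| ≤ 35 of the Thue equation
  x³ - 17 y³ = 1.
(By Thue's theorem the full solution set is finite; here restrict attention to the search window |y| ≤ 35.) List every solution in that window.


The equation is x³ - 17y³ = 1. For fixed y, x³ = 17·y³ + 1, so a solution requires the RHS to be a perfect cube.
Strategy: iterate y from -35 to 35, compute RHS = 17·y³ + 1, and check whether it is a (positive or negative) perfect cube.
Check small values of y:
  y = 0: RHS = 1 = (1)³ ⇒ x = 1 works.
  y = 1: RHS = 18 is not a perfect cube.
  y = -1: RHS = -16 is not a perfect cube.
  y = 2: RHS = 137 is not a perfect cube.
  y = -2: RHS = -135 is not a perfect cube.
  y = 3: RHS = 460 is not a perfect cube.
  y = -3: RHS = -458 is not a perfect cube.
Continuing, at y = 7: RHS = 5832 = (18)³ ⇒ x = 18 works.
Searching the remaining y in |y| ≤ 35 finds no further solutions.
Collected solutions: (1, 0), (18, 7).

Solutions (with |y| ≤ 35): (1, 0), (18, 7).


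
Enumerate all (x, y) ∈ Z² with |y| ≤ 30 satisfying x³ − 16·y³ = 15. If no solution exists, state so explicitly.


The equation is x³ - 16y³ = 15. For fixed y, x³ = 16·y³ + 15, so a solution requires the RHS to be a perfect cube.
Strategy: iterate y from -30 to 30, compute RHS = 16·y³ + 15, and check whether it is a (positive or negative) perfect cube.
Check small values of y:
  y = 0: RHS = 15 is not a perfect cube.
  y = 1: RHS = 31 is not a perfect cube.
  y = -1: RHS = -1 = (-1)³ ⇒ x = -1 works.
  y = 2: RHS = 143 is not a perfect cube.
  y = -2: RHS = -113 is not a perfect cube.
  y = 3: RHS = 447 is not a perfect cube.
  y = -3: RHS = -417 is not a perfect cube.
Continuing the search up to |y| = 30 finds no further solutions beyond those listed.
Collected solutions: (-1, -1).

Solutions (with |y| ≤ 30): (-1, -1).


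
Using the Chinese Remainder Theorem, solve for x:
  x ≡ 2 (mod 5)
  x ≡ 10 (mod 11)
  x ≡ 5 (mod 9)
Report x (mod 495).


Moduli 5, 11, 9 are pairwise coprime; by CRT there is a unique solution modulo M = 5 · 11 · 9 = 495.
Solve pairwise, accumulating the modulus:
  Start with x ≡ 2 (mod 5).
  Combine with x ≡ 10 (mod 11): since gcd(5, 11) = 1, we get a unique residue mod 55.
    Write x = 2 + 5·t and substitute into x ≡ 10 (mod 11): 5·t ≡ 10 − 2 = 8 (mod 11).
    The inverse of 5 mod 11 is 9 (since 5·9 = 45 = 4·11 + 1), so t ≡ 9·8 = 72 ≡ 6 (mod 11).
    Then x = 2 + 5·6 = 32, valid modulo lcm(5, 11) = 55: x ≡ 32 (mod 55).
  Combine with x ≡ 5 (mod 9): since gcd(55, 9) = 1, we get a unique residue mod 495.
    Write x = 32 + 55·t and substitute into x ≡ 5 (mod 9): 55·t ≡ 5 − 32 = -27 (mod 9).
    Reduce coefficients mod 9: 1·t ≡ 0 (mod 9).
    So t ≡ 0 (mod 9).
    Then x = 32 + 55·0 = 32, valid modulo lcm(55, 9) = 495: x ≡ 32 (mod 495).
Verify: 32 mod 5 = 2 ✓, 32 mod 11 = 10 ✓, 32 mod 9 = 5 ✓.

x ≡ 32 (mod 495).


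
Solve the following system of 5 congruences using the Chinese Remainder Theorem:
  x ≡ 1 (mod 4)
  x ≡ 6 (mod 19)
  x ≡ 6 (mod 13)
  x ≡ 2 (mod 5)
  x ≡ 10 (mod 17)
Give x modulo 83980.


Product of moduli M = 4 · 19 · 13 · 5 · 17 = 83980.
Merge one congruence at a time:
  Start: x ≡ 1 (mod 4).
  Combine with x ≡ 6 (mod 19); new modulus lcm = 76.
    Write x = 1 + 4·t and substitute into x ≡ 6 (mod 19): 4·t ≡ 6 − 1 = 5 (mod 19).
    The inverse of 4 mod 19 is 5 (since 4·5 = 20 = 1·19 + 1), so t ≡ 5·5 = 25 ≡ 6 (mod 19).
    Then x = 1 + 4·6 = 25, valid modulo lcm(4, 19) = 76: x ≡ 25 (mod 76).
  Combine with x ≡ 6 (mod 13); new modulus lcm = 988.
    Write x = 25 + 76·t and substitute into x ≡ 6 (mod 13): 76·t ≡ 6 − 25 = -19 (mod 13).
    Reduce coefficients mod 13: 11·t ≡ 7 (mod 13).
    The inverse of 11 mod 13 is 6 (since 11·6 = 66 = 5·13 + 1), so t ≡ 6·7 = 42 ≡ 3 (mod 13).
    Then x = 25 + 76·3 = 253, valid modulo lcm(76, 13) = 988: x ≡ 253 (mod 988).
  Combine with x ≡ 2 (mod 5); new modulus lcm = 4940.
    Write x = 253 + 988·t and substitute into x ≡ 2 (mod 5): 988·t ≡ 2 − 253 = -251 (mod 5).
    Reduce coefficients mod 5: 3·t ≡ 4 (mod 5).
    The inverse of 3 mod 5 is 2 (since 3·2 = 6 = 1·5 + 1), so t ≡ 2·4 = 8 ≡ 3 (mod 5).
    Then x = 253 + 988·3 = 3217, valid modulo lcm(988, 5) = 4940: x ≡ 3217 (mod 4940).
  Combine with x ≡ 10 (mod 17); new modulus lcm = 83980.
    Write x = 3217 + 4940·t and substitute into x ≡ 10 (mod 17): 4940·t ≡ 10 − 3217 = -3207 (mod 17).
    Reduce coefficients mod 17: 10·t ≡ 6 (mod 17).
    The inverse of 10 mod 17 is 12 (since 10·12 = 120 = 7·17 + 1), so t ≡ 12·6 = 72 ≡ 4 (mod 17).
    Then x = 3217 + 4940·4 = 22977, valid modulo lcm(4940, 17) = 83980: x ≡ 22977 (mod 83980).
Verify against each original: 22977 mod 4 = 1, 22977 mod 19 = 6, 22977 mod 13 = 6, 22977 mod 5 = 2, 22977 mod 17 = 10.

x ≡ 22977 (mod 83980).


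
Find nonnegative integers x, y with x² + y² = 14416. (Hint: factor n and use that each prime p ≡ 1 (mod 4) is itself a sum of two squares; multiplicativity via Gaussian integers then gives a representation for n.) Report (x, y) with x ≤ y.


Step 1: Factor n = 14416 = 2^4 · 17 · 53.
Step 2: Check the mod-4 condition on each prime factor: 2 = 2 (special); 17 ≡ 1 (mod 4), exponent 1; 53 ≡ 1 (mod 4), exponent 1.
All primes ≡ 3 (mod 4) appear to even exponent (or don't appear), so by the two-squares theorem n IS expressible as a sum of two squares.
Step 3: Build a representation. Group n = k² · m with k = 4 and m = 17 · 53 = 901 (a product of primes ≡ 1 (mod 4)); a representation of m scales to one of n via (k·x)² + (k·y)² = k²(x² + y²). Each prime p ≡ 1 (mod 4) is itself a sum of two squares; find a² by testing p − a² for a perfect square:
  17: 17 − 1² = 16 = 4² ⇒ 17 = 1² + 4².
  53: 53 − 1² = 52, 53 − 2² = 49 = 7² ⇒ 53 = 2² + 7².
  Combine using the Brahmagupta–Fibonacci identity (a² + b²)(c² + d²) = (ac − bd)² + (ad + bc)² = (ac + bd)² + (ad − bc)²:
  17 · 53 = 901: from (1² + 4²)(2² + 7²), take (1·2 − 4·7, 1·7 + 4·2) = (2 − 28, 7 + 8) = (-26, 15); dropping signs (only squares matter) gives (26, 15); check 26² + 15² = 676 + 225 = 901 ✓.
  Scale by k = 4: (4·26, 4·15) = (104, 60).
Step 4: Order so x ≤ y and verify: 60² + 104² = 3600 + 10816 = 14416 = n. ✓

n = 14416 = 60² + 104² (one valid representation with x ≤ y).


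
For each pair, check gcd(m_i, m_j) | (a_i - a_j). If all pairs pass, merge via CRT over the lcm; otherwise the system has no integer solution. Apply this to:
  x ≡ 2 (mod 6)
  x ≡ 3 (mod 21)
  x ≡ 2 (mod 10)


Moduli 6, 21, 10 are not pairwise coprime, so CRT works modulo lcm(m_i) when all pairwise compatibility conditions hold.
Pairwise compatibility: gcd(m_i, m_j) must divide a_i - a_j for every pair.
Merge one congruence at a time:
  Start: x ≡ 2 (mod 6).
  Combine with x ≡ 3 (mod 21): gcd(6, 21) = 3, and 3 - 2 = 1 is NOT divisible by 3.
    ⇒ system is inconsistent (no integer solution).

No solution (the system is inconsistent).


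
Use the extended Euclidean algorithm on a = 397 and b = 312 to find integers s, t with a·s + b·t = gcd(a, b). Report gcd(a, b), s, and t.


Euclidean algorithm on (397, 312) — divide until remainder is 0:
  397 = 1 · 312 + 85
  312 = 3 · 85 + 57
  85 = 1 · 57 + 28
  57 = 2 · 28 + 1
  28 = 28 · 1 + 0
gcd(397, 312) = 1.
Track Bezout coefficients alongside the remainders: start with r₀ = 397 = a·1 + b·0 (s = 1, t = 0) and r₁ = 312 = a·0 + b·1 (s = 0, t = 1); each new remainder r_{k+1} = r_{k-1} − q_k·r_k inherits s_{k+1} = s_{k-1} − q_k·s_k, t_{k+1} = t_{k-1} − q_k·t_k, so r_k = a·s_k + b·t_k at every step:
  q = 1: r = 85, s = 1 − 1·0 = 1, t = 0 − 1·1 = -1  (check: 397·1 + 312·(-1) = 85)
  q = 3: r = 57, s = 0 − 3·1 = -3, t = 1 − 3·(-1) = 4  (check: 397·(-3) + 312·4 = 57)
  q = 1: r = 28, s = 1 − 1·(-3) = 4, t = -1 − 1·4 = -5  (check: 397·4 + 312·(-5) = 28)
  q = 2: r = 1, s = -3 − 2·4 = -11, t = 4 − 2·(-5) = 14  (check: 397·(-11) + 312·14 = 1)
The row with r = 1 (the gcd) gives the Bezout coefficients s = -11, t = 14.
Result: 397 · (-11) + 312 · (14) = 1.

gcd(397, 312) = 1; s = -11, t = 14 (check: 397·(-11) + 312·14 = 1).


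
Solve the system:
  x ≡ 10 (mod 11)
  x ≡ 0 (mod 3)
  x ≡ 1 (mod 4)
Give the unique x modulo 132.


Moduli 11, 3, 4 are pairwise coprime; by CRT there is a unique solution modulo M = 11 · 3 · 4 = 132.
Solve pairwise, accumulating the modulus:
  Start with x ≡ 10 (mod 11).
  Combine with x ≡ 0 (mod 3): since gcd(11, 3) = 1, we get a unique residue mod 33.
    Write x = 10 + 11·t and substitute into x ≡ 0 (mod 3): 11·t ≡ 0 − 10 = -10 (mod 3).
    Reduce coefficients mod 3: 2·t ≡ 2 (mod 3).
    The inverse of 2 mod 3 is 2 (since 2·2 = 4 = 1·3 + 1), so t ≡ 2·2 = 4 ≡ 1 (mod 3).
    Then x = 10 + 11·1 = 21, valid modulo lcm(11, 3) = 33: x ≡ 21 (mod 33).
  Combine with x ≡ 1 (mod 4): since gcd(33, 4) = 1, we get a unique residue mod 132.
    Write x = 21 + 33·t and substitute into x ≡ 1 (mod 4): 33·t ≡ 1 − 21 = -20 (mod 4).
    Reduce coefficients mod 4: 1·t ≡ 0 (mod 4).
    So t ≡ 0 (mod 4).
    Then x = 21 + 33·0 = 21, valid modulo lcm(33, 4) = 132: x ≡ 21 (mod 132).
Verify: 21 mod 11 = 10 ✓, 21 mod 3 = 0 ✓, 21 mod 4 = 1 ✓.

x ≡ 21 (mod 132).


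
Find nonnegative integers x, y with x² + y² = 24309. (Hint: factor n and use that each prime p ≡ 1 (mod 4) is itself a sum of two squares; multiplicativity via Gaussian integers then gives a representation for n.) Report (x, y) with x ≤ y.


Step 1: Factor n = 24309 = 3^2 · 37 · 73.
Step 2: Check the mod-4 condition on each prime factor: 3 ≡ 3 (mod 4), exponent 2 (must be even); 37 ≡ 1 (mod 4), exponent 1; 73 ≡ 1 (mod 4), exponent 1.
All primes ≡ 3 (mod 4) appear to even exponent (or don't appear), so by the two-squares theorem n IS expressible as a sum of two squares.
Step 3: Build a representation. Group n = k² · m with k = 3 and m = 37 · 73 = 2701 (a product of primes ≡ 1 (mod 4)); a representation of m scales to one of n via (k·x)² + (k·y)² = k²(x² + y²). Each prime p ≡ 1 (mod 4) is itself a sum of two squares; find a² by testing p − a² for a perfect square:
  37: 37 − 1² = 36 = 6² ⇒ 37 = 1² + 6².
  73: 73 − 1² = 72, 73 − 2² = 69, 73 − 3² = 64 = 8² ⇒ 73 = 3² + 8².
  Combine using the Brahmagupta–Fibonacci identity (a² + b²)(c² + d²) = (ac − bd)² + (ad + bc)² = (ac + bd)² + (ad − bc)²:
  37 · 73 = 2701: from (1² + 6²)(3² + 8²), take (1·3 − 6·8, 1·8 + 6·3) = (3 − 48, 8 + 18) = (-45, 26); dropping signs (only squares matter) gives (45, 26); check 45² + 26² = 2025 + 676 = 2701 ✓.
  Scale by k = 3: (3·45, 3·26) = (135, 78).
Step 4: Order so x ≤ y and verify: 78² + 135² = 6084 + 18225 = 24309 = n. ✓

n = 24309 = 78² + 135² (one valid representation with x ≤ y).


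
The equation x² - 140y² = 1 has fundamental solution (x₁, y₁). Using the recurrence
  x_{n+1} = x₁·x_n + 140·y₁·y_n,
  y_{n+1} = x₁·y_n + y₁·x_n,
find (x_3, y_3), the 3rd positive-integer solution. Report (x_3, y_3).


Step 1: Find the fundamental solution (x₁, y₁) of x² - 140y² = 1.
  Expand √140 as a continued fraction. a₀ = ⌊√140⌋ = 11; iterate m_{k+1} = d_k·a_k − m_k, d_{k+1} = (140 − m_{k+1}²)/d_k, a_{k+1} = ⌊(a₀ + m_{k+1})/d_{k+1}⌋ (starting m₀ = 0, d₀ = 1), with convergents p_k = a_k·p_{k-1} + p_{k-2}, q_k = a_k·q_{k-1} + q_{k-2} (p₋₁ = 1, q₋₁ = 0):
  k = 0: a₀ = 11; p₀/q₀ = 11/1; p₀² − 140·q₀² = 121 − 140 = -19.
  k = 1: m = 11, d = 19, a = ⌊(11 + 11)/19⌋ = 1; p/q = (1·11 + 1)/(1·1 + 0) = 12/1; p² − 140·q² = 144 − 140 = 4.
  k = 2: m = 8, d = 4, a = ⌊(11 + 8)/4⌋ = 4; p/q = (4·12 + 11)/(4·1 + 1) = 59/5; p² − 140·q² = 3481 − 3500 = -19.
  k = 3: m = 8, d = 19, a = ⌊(11 + 8)/19⌋ = 1; p/q = (1·59 + 12)/(1·5 + 1) = 71/6; p² − 140·q² = 5041 − 5040 = 1.
  The first convergent with p² − 140·q² = 1 gives the fundamental solution (x₁, y₁) = (71, 6).
Step 2: Apply the recurrence (x_{n+1}, y_{n+1}) = (x₁x_n + 140y₁y_n, x₁y_n + y₁x_n) repeatedly.
  From (x_1, y_1) = (71, 6): x_2 = 71·71 + 140·6·6 = 10081; y_2 = 71·6 + 6·71 = 852.
  From (x_2, y_2) = (10081, 852): x_3 = 71·10081 + 140·6·852 = 1431431; y_3 = 71·852 + 6·10081 = 120978.
Step 3: Verify x_3² - 140·y_3² = 2048994707761 - 2048994707760 = 1 (should be 1). ✓

(x_1, y_1) = (71, 6); (x_3, y_3) = (1431431, 120978).


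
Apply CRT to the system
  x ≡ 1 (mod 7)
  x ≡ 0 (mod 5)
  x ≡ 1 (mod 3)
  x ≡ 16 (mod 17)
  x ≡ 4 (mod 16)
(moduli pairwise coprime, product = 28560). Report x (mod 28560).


Product of moduli M = 7 · 5 · 3 · 17 · 16 = 28560.
Merge one congruence at a time:
  Start: x ≡ 1 (mod 7).
  Combine with x ≡ 0 (mod 5); new modulus lcm = 35.
    Write x = 1 + 7·t and substitute into x ≡ 0 (mod 5): 7·t ≡ 0 − 1 = -1 (mod 5).
    Reduce coefficients mod 5: 2·t ≡ 4 (mod 5).
    The inverse of 2 mod 5 is 3 (since 2·3 = 6 = 1·5 + 1), so t ≡ 3·4 = 12 ≡ 2 (mod 5).
    Then x = 1 + 7·2 = 15, valid modulo lcm(7, 5) = 35: x ≡ 15 (mod 35).
  Combine with x ≡ 1 (mod 3); new modulus lcm = 105.
    Write x = 15 + 35·t and substitute into x ≡ 1 (mod 3): 35·t ≡ 1 − 15 = -14 (mod 3).
    Reduce coefficients mod 3: 2·t ≡ 1 (mod 3).
    The inverse of 2 mod 3 is 2 (since 2·2 = 4 = 1·3 + 1), so t ≡ 2·1 = 2 ≡ 2 (mod 3).
    Then x = 15 + 35·2 = 85, valid modulo lcm(35, 3) = 105: x ≡ 85 (mod 105).
  Combine with x ≡ 16 (mod 17); new modulus lcm = 1785.
    Write x = 85 + 105·t and substitute into x ≡ 16 (mod 17): 105·t ≡ 16 − 85 = -69 (mod 17).
    Reduce coefficients mod 17: 3·t ≡ 16 (mod 17).
    The inverse of 3 mod 17 is 6 (since 3·6 = 18 = 1·17 + 1), so t ≡ 6·16 = 96 ≡ 11 (mod 17).
    Then x = 85 + 105·11 = 1240, valid modulo lcm(105, 17) = 1785: x ≡ 1240 (mod 1785).
  Combine with x ≡ 4 (mod 16); new modulus lcm = 28560.
    Write x = 1240 + 1785·t and substitute into x ≡ 4 (mod 16): 1785·t ≡ 4 − 1240 = -1236 (mod 16).
    Reduce coefficients mod 16: 9·t ≡ 12 (mod 16).
    The inverse of 9 mod 16 is 9 (since 9·9 = 81 = 5·16 + 1), so t ≡ 9·12 = 108 ≡ 12 (mod 16).
    Then x = 1240 + 1785·12 = 22660, valid modulo lcm(1785, 16) = 28560: x ≡ 22660 (mod 28560).
Verify against each original: 22660 mod 7 = 1, 22660 mod 5 = 0, 22660 mod 3 = 1, 22660 mod 17 = 16, 22660 mod 16 = 4.

x ≡ 22660 (mod 28560).


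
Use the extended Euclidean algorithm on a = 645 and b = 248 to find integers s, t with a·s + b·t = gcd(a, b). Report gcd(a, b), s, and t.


Euclidean algorithm on (645, 248) — divide until remainder is 0:
  645 = 2 · 248 + 149
  248 = 1 · 149 + 99
  149 = 1 · 99 + 50
  99 = 1 · 50 + 49
  50 = 1 · 49 + 1
  49 = 49 · 1 + 0
gcd(645, 248) = 1.
Track Bezout coefficients alongside the remainders: start with r₀ = 645 = a·1 + b·0 (s = 1, t = 0) and r₁ = 248 = a·0 + b·1 (s = 0, t = 1); each new remainder r_{k+1} = r_{k-1} − q_k·r_k inherits s_{k+1} = s_{k-1} − q_k·s_k, t_{k+1} = t_{k-1} − q_k·t_k, so r_k = a·s_k + b·t_k at every step:
  q = 2: r = 149, s = 1 − 2·0 = 1, t = 0 − 2·1 = -2  (check: 645·1 + 248·(-2) = 149)
  q = 1: r = 99, s = 0 − 1·1 = -1, t = 1 − 1·(-2) = 3  (check: 645·(-1) + 248·3 = 99)
  q = 1: r = 50, s = 1 − 1·(-1) = 2, t = -2 − 1·3 = -5  (check: 645·2 + 248·(-5) = 50)
  q = 1: r = 49, s = -1 − 1·2 = -3, t = 3 − 1·(-5) = 8  (check: 645·(-3) + 248·8 = 49)
  q = 1: r = 1, s = 2 − 1·(-3) = 5, t = -5 − 1·8 = -13  (check: 645·5 + 248·(-13) = 1)
The row with r = 1 (the gcd) gives the Bezout coefficients s = 5, t = -13.
Result: 645 · (5) + 248 · (-13) = 1.

gcd(645, 248) = 1; s = 5, t = -13 (check: 645·5 + 248·(-13) = 1).


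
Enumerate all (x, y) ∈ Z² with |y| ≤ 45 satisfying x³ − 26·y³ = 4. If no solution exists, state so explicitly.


The equation is x³ - 26y³ = 4. For fixed y, x³ = 26·y³ + 4, so a solution requires the RHS to be a perfect cube.
Strategy: iterate y from -45 to 45, compute RHS = 26·y³ + 4, and check whether it is a (positive or negative) perfect cube.
Check small values of y:
  y = 0: RHS = 4 is not a perfect cube.
  y = 1: RHS = 30 is not a perfect cube.
  y = -1: RHS = -22 is not a perfect cube.
  y = 2: RHS = 212 is not a perfect cube.
  y = -2: RHS = -204 is not a perfect cube.
  y = 3: RHS = 706 is not a perfect cube.
  y = -3: RHS = -698 is not a perfect cube.
Continuing the search up to |y| = 45 finds no solutions either.
No (x, y) in the scanned range satisfies the equation.

No integer solutions with |y| ≤ 45.


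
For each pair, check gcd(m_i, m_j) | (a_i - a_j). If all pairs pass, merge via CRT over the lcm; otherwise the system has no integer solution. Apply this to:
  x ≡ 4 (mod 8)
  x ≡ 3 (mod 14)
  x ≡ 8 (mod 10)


Moduli 8, 14, 10 are not pairwise coprime, so CRT works modulo lcm(m_i) when all pairwise compatibility conditions hold.
Pairwise compatibility: gcd(m_i, m_j) must divide a_i - a_j for every pair.
Merge one congruence at a time:
  Start: x ≡ 4 (mod 8).
  Combine with x ≡ 3 (mod 14): gcd(8, 14) = 2, and 3 - 4 = -1 is NOT divisible by 2.
    ⇒ system is inconsistent (no integer solution).

No solution (the system is inconsistent).


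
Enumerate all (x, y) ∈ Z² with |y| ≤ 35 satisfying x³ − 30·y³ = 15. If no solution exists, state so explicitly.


The equation is x³ - 30y³ = 15. For fixed y, x³ = 30·y³ + 15, so a solution requires the RHS to be a perfect cube.
Strategy: iterate y from -35 to 35, compute RHS = 30·y³ + 15, and check whether it is a (positive or negative) perfect cube.
Check small values of y:
  y = 0: RHS = 15 is not a perfect cube.
  y = 1: RHS = 45 is not a perfect cube.
  y = -1: RHS = -15 is not a perfect cube.
  y = 2: RHS = 255 is not a perfect cube.
  y = -2: RHS = -225 is not a perfect cube.
  y = 3: RHS = 825 is not a perfect cube.
  y = -3: RHS = -795 is not a perfect cube.
Continuing the search up to |y| = 35 finds no solutions either.
No (x, y) in the scanned range satisfies the equation.

No integer solutions with |y| ≤ 35.


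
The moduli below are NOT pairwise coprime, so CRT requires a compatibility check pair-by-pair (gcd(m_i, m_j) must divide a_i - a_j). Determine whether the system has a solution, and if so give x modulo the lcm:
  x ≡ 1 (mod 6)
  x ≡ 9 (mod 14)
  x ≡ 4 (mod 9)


Moduli 6, 14, 9 are not pairwise coprime, so CRT works modulo lcm(m_i) when all pairwise compatibility conditions hold.
Pairwise compatibility: gcd(m_i, m_j) must divide a_i - a_j for every pair.
Merge one congruence at a time:
  Start: x ≡ 1 (mod 6).
  Combine with x ≡ 9 (mod 14): gcd(6, 14) = 2; 9 - 1 = 8, which IS divisible by 2, so compatible.
    Write x = 1 + 6·t and substitute into x ≡ 9 (mod 14): 6·t ≡ 9 − 1 = 8 (mod 14).
    Divide the congruence (and modulus) by g = 2: 3·t ≡ 4 (mod 7).
    The inverse of 3 mod 7 is 5 (since 3·5 = 15 = 2·7 + 1), so t ≡ 5·4 = 20 ≡ 6 (mod 7).
    Then x = 1 + 6·6 = 37, valid modulo lcm(6, 14) = 42: x ≡ 37 (mod 42).
  Combine with x ≡ 4 (mod 9): gcd(42, 9) = 3; 4 - 37 = -33, which IS divisible by 3, so compatible.
    Write x = 37 + 42·t and substitute into x ≡ 4 (mod 9): 42·t ≡ 4 − 37 = -33 (mod 9).
    Divide the congruence (and modulus) by g = 3: 14·t ≡ -11 (mod 3).
    Reduce coefficients mod 3: 2·t ≡ 1 (mod 3).
    The inverse of 2 mod 3 is 2 (since 2·2 = 4 = 1·3 + 1), so t ≡ 2·1 = 2 ≡ 2 (mod 3).
    Then x = 37 + 42·2 = 121, valid modulo lcm(42, 9) = 126: x ≡ 121 (mod 126).
Verify: 121 mod 6 = 1, 121 mod 14 = 9, 121 mod 9 = 4.

x ≡ 121 (mod 126).


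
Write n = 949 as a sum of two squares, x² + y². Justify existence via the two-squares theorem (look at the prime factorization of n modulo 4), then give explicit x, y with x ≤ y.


Step 1: Factor n = 949 = 13 · 73.
Step 2: Check the mod-4 condition on each prime factor: 13 ≡ 1 (mod 4), exponent 1; 73 ≡ 1 (mod 4), exponent 1.
All primes ≡ 3 (mod 4) appear to even exponent (or don't appear), so by the two-squares theorem n IS expressible as a sum of two squares.
Step 3: Build a representation. Here n = 13 · 73 is a product of primes ≡ 1 (mod 4). Each prime p ≡ 1 (mod 4) is itself a sum of two squares; find a² by testing p − a² for a perfect square:
  13: 13 − 1² = 12, 13 − 2² = 9 = 3² ⇒ 13 = 2² + 3².
  73: 73 − 1² = 72, 73 − 2² = 69, 73 − 3² = 64 = 8² ⇒ 73 = 3² + 8².
  Combine using the Brahmagupta–Fibonacci identity (a² + b²)(c² + d²) = (ac − bd)² + (ad + bc)² = (ac + bd)² + (ad − bc)²:
  13 · 73 = 949: from (2² + 3²)(3² + 8²), take (2·3 − 3·8, 2·8 + 3·3) = (6 − 24, 16 + 9) = (-18, 25); dropping signs (only squares matter) gives (18, 25); check 18² + 25² = 324 + 625 = 949 ✓.
Step 4: Order so x ≤ y and verify: 18² + 25² = 324 + 625 = 949 = n. ✓

n = 949 = 18² + 25² (one valid representation with x ≤ y).


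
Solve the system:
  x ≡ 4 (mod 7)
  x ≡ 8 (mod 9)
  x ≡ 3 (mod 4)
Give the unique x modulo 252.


Moduli 7, 9, 4 are pairwise coprime; by CRT there is a unique solution modulo M = 7 · 9 · 4 = 252.
Solve pairwise, accumulating the modulus:
  Start with x ≡ 4 (mod 7).
  Combine with x ≡ 8 (mod 9): since gcd(7, 9) = 1, we get a unique residue mod 63.
    Write x = 4 + 7·t and substitute into x ≡ 8 (mod 9): 7·t ≡ 8 − 4 = 4 (mod 9).
    The inverse of 7 mod 9 is 4 (since 7·4 = 28 = 3·9 + 1), so t ≡ 4·4 = 16 ≡ 7 (mod 9).
    Then x = 4 + 7·7 = 53, valid modulo lcm(7, 9) = 63: x ≡ 53 (mod 63).
  Combine with x ≡ 3 (mod 4): since gcd(63, 4) = 1, we get a unique residue mod 252.
    Write x = 53 + 63·t and substitute into x ≡ 3 (mod 4): 63·t ≡ 3 − 53 = -50 (mod 4).
    Reduce coefficients mod 4: 3·t ≡ 2 (mod 4).
    The inverse of 3 mod 4 is 3 (since 3·3 = 9 = 2·4 + 1), so t ≡ 3·2 = 6 ≡ 2 (mod 4).
    Then x = 53 + 63·2 = 179, valid modulo lcm(63, 4) = 252: x ≡ 179 (mod 252).
Verify: 179 mod 7 = 4 ✓, 179 mod 9 = 8 ✓, 179 mod 4 = 3 ✓.

x ≡ 179 (mod 252).


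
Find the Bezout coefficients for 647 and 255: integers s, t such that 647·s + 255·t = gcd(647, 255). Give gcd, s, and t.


Euclidean algorithm on (647, 255) — divide until remainder is 0:
  647 = 2 · 255 + 137
  255 = 1 · 137 + 118
  137 = 1 · 118 + 19
  118 = 6 · 19 + 4
  19 = 4 · 4 + 3
  4 = 1 · 3 + 1
  3 = 3 · 1 + 0
gcd(647, 255) = 1.
Track Bezout coefficients alongside the remainders: start with r₀ = 647 = a·1 + b·0 (s = 1, t = 0) and r₁ = 255 = a·0 + b·1 (s = 0, t = 1); each new remainder r_{k+1} = r_{k-1} − q_k·r_k inherits s_{k+1} = s_{k-1} − q_k·s_k, t_{k+1} = t_{k-1} − q_k·t_k, so r_k = a·s_k + b·t_k at every step:
  q = 2: r = 137, s = 1 − 2·0 = 1, t = 0 − 2·1 = -2  (check: 647·1 + 255·(-2) = 137)
  q = 1: r = 118, s = 0 − 1·1 = -1, t = 1 − 1·(-2) = 3  (check: 647·(-1) + 255·3 = 118)
  q = 1: r = 19, s = 1 − 1·(-1) = 2, t = -2 − 1·3 = -5  (check: 647·2 + 255·(-5) = 19)
  q = 6: r = 4, s = -1 − 6·2 = -13, t = 3 − 6·(-5) = 33  (check: 647·(-13) + 255·33 = 4)
  q = 4: r = 3, s = 2 − 4·(-13) = 54, t = -5 − 4·33 = -137  (check: 647·54 + 255·(-137) = 3)
  q = 1: r = 1, s = -13 − 1·54 = -67, t = 33 − 1·(-137) = 170  (check: 647·(-67) + 255·170 = 1)
The row with r = 1 (the gcd) gives the Bezout coefficients s = -67, t = 170.
Result: 647 · (-67) + 255 · (170) = 1.

gcd(647, 255) = 1; s = -67, t = 170 (check: 647·(-67) + 255·170 = 1).


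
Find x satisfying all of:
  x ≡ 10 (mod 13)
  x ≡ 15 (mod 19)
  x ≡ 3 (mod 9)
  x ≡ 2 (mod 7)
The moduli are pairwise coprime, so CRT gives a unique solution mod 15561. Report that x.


Product of moduli M = 13 · 19 · 9 · 7 = 15561.
Merge one congruence at a time:
  Start: x ≡ 10 (mod 13).
  Combine with x ≡ 15 (mod 19); new modulus lcm = 247.
    Write x = 10 + 13·t and substitute into x ≡ 15 (mod 19): 13·t ≡ 15 − 10 = 5 (mod 19).
    The inverse of 13 mod 19 is 3 (since 13·3 = 39 = 2·19 + 1), so t ≡ 3·5 = 15 ≡ 15 (mod 19).
    Then x = 10 + 13·15 = 205, valid modulo lcm(13, 19) = 247: x ≡ 205 (mod 247).
  Combine with x ≡ 3 (mod 9); new modulus lcm = 2223.
    Write x = 205 + 247·t and substitute into x ≡ 3 (mod 9): 247·t ≡ 3 − 205 = -202 (mod 9).
    Reduce coefficients mod 9: 4·t ≡ 5 (mod 9).
    The inverse of 4 mod 9 is 7 (since 4·7 = 28 = 3·9 + 1), so t ≡ 7·5 = 35 ≡ 8 (mod 9).
    Then x = 205 + 247·8 = 2181, valid modulo lcm(247, 9) = 2223: x ≡ 2181 (mod 2223).
  Combine with x ≡ 2 (mod 7); new modulus lcm = 15561.
    Write x = 2181 + 2223·t and substitute into x ≡ 2 (mod 7): 2223·t ≡ 2 − 2181 = -2179 (mod 7).
    Reduce coefficients mod 7: 4·t ≡ 5 (mod 7).
    The inverse of 4 mod 7 is 2 (since 4·2 = 8 = 1·7 + 1), so t ≡ 2·5 = 10 ≡ 3 (mod 7).
    Then x = 2181 + 2223·3 = 8850, valid modulo lcm(2223, 7) = 15561: x ≡ 8850 (mod 15561).
Verify against each original: 8850 mod 13 = 10, 8850 mod 19 = 15, 8850 mod 9 = 3, 8850 mod 7 = 2.

x ≡ 8850 (mod 15561).


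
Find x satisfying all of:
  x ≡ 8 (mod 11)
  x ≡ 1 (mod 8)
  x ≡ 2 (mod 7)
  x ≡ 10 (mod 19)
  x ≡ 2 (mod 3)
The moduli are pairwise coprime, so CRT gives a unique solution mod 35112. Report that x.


Product of moduli M = 11 · 8 · 7 · 19 · 3 = 35112.
Merge one congruence at a time:
  Start: x ≡ 8 (mod 11).
  Combine with x ≡ 1 (mod 8); new modulus lcm = 88.
    Write x = 8 + 11·t and substitute into x ≡ 1 (mod 8): 11·t ≡ 1 − 8 = -7 (mod 8).
    Reduce coefficients mod 8: 3·t ≡ 1 (mod 8).
    The inverse of 3 mod 8 is 3 (since 3·3 = 9 = 1·8 + 1), so t ≡ 3·1 = 3 ≡ 3 (mod 8).
    Then x = 8 + 11·3 = 41, valid modulo lcm(11, 8) = 88: x ≡ 41 (mod 88).
  Combine with x ≡ 2 (mod 7); new modulus lcm = 616.
    Write x = 41 + 88·t and substitute into x ≡ 2 (mod 7): 88·t ≡ 2 − 41 = -39 (mod 7).
    Reduce coefficients mod 7: 4·t ≡ 3 (mod 7).
    The inverse of 4 mod 7 is 2 (since 4·2 = 8 = 1·7 + 1), so t ≡ 2·3 = 6 ≡ 6 (mod 7).
    Then x = 41 + 88·6 = 569, valid modulo lcm(88, 7) = 616: x ≡ 569 (mod 616).
  Combine with x ≡ 10 (mod 19); new modulus lcm = 11704.
    Write x = 569 + 616·t and substitute into x ≡ 10 (mod 19): 616·t ≡ 10 − 569 = -559 (mod 19).
    Reduce coefficients mod 19: 8·t ≡ 11 (mod 19).
    The inverse of 8 mod 19 is 12 (since 8·12 = 96 = 5·19 + 1), so t ≡ 12·11 = 132 ≡ 18 (mod 19).
    Then x = 569 + 616·18 = 11657, valid modulo lcm(616, 19) = 11704: x ≡ 11657 (mod 11704).
  Combine with x ≡ 2 (mod 3); new modulus lcm = 35112.
    Write x = 11657 + 11704·t and substitute into x ≡ 2 (mod 3): 11704·t ≡ 2 − 11657 = -11655 (mod 3).
    Reduce coefficients mod 3: 1·t ≡ 0 (mod 3).
    So t ≡ 0 (mod 3).
    Then x = 11657 + 11704·0 = 11657, valid modulo lcm(11704, 3) = 35112: x ≡ 11657 (mod 35112).
Verify against each original: 11657 mod 11 = 8, 11657 mod 8 = 1, 11657 mod 7 = 2, 11657 mod 19 = 10, 11657 mod 3 = 2.

x ≡ 11657 (mod 35112).
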